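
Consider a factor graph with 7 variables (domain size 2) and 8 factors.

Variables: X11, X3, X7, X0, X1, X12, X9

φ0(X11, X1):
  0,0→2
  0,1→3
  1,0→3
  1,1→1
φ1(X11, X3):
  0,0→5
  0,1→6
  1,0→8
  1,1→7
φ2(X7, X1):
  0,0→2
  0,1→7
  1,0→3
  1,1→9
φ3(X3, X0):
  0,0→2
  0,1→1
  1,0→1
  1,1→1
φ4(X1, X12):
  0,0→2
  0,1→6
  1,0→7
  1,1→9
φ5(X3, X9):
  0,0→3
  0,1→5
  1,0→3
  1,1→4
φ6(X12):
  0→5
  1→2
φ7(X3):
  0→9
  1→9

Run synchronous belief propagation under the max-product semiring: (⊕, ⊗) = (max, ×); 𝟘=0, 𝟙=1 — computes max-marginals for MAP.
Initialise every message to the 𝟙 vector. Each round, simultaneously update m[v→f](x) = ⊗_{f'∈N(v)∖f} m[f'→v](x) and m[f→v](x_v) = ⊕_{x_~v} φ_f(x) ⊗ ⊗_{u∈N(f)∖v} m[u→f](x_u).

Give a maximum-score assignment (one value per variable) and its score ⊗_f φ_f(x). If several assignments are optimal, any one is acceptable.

assignment: (X11=0, X3=0, X7=1, X0=0, X1=1, X12=0, X9=1); score = 425250

init: all messages = 𝟙 over 2 values
r1 m[φ0→X11] = [3, 3]
r1 m[φ0→X1] = [3, 3]
r1 m[φ1→X11] = [6, 8]
r1 m[φ1→X3] = [8, 7]
r1 m[φ2→X7] = [7, 9]
r1 m[φ2→X1] = [3, 9]
r1 m[φ3→X3] = [2, 1]
r1 m[φ3→X0] = [2, 1]
r1 m[φ4→X1] = [6, 9]
r1 m[φ4→X12] = [7, 9]
r1 m[φ5→X3] = [5, 4]
r1 m[φ5→X9] = [3, 5]
r1 m[φ6→X12] = [5, 2]
r1 m[φ7→X3] = [9, 9]
r1 m[X11→φ0] = [1, 1]
r1 m[X11→φ1] = [1, 1]
r1 m[X3→φ1] = [1, 1]
r1 m[X3→φ3] = [1, 1]
r1 m[X3→φ5] = [1, 1]
r1 m[X3→φ7] = [1, 1]
r1 m[X7→φ2] = [1, 1]
r1 m[X0→φ3] = [1, 1]
r1 m[X1→φ0] = [1, 1]
r1 m[X1→φ2] = [1, 1]
r1 m[X1→φ4] = [1, 1]
r1 m[X12→φ4] = [1, 1]
r1 m[X12→φ6] = [1, 1]
r1 m[X9→φ5] = [1, 1]
r2 m[φ0→X11] = [3, 3]
r2 m[φ0→X1] = [3, 3]
r2 m[φ1→X11] = [6, 8]
r2 m[φ1→X3] = [8, 7]
r2 m[φ2→X7] = [7, 9]
r2 m[φ2→X1] = [3, 9]
r2 m[φ3→X3] = [2, 1]
r2 m[φ3→X0] = [2, 1]
r2 m[φ4→X1] = [6, 9]
r2 m[φ4→X12] = [7, 9]
r2 m[φ5→X3] = [5, 4]
r2 m[φ5→X9] = [3, 5]
r2 m[φ6→X12] = [5, 2]
r2 m[φ7→X3] = [9, 9]
r2 m[X11→φ0] = [6, 8]
r2 m[X11→φ1] = [3, 3]
r2 m[X3→φ1] = [90, 36]
r2 m[X3→φ3] = [360, 252]
r2 m[X3→φ5] = [144, 63]
r2 m[X3→φ7] = [80, 28]
r2 m[X7→φ2] = [1, 1]
r2 m[X0→φ3] = [1, 1]
r2 m[X1→φ0] = [18, 81]
r2 m[X1→φ2] = [18, 27]
r2 m[X1→φ4] = [9, 27]
r2 m[X12→φ4] = [5, 2]
r2 m[X12→φ6] = [7, 9]
r2 m[X9→φ5] = [1, 1]
r3 m[φ0→X11] = [243, 81]
r3 m[φ0→X1] = [24, 18]
r3 m[φ1→X11] = [450, 720]
r3 m[φ1→X3] = [24, 21]
r3 m[φ2→X7] = [189, 243]
r3 m[φ2→X1] = [3, 9]
r3 m[φ3→X3] = [2, 1]
r3 m[φ3→X0] = [720, 360]
r3 m[φ4→X1] = [12, 35]
r3 m[φ4→X12] = [189, 243]
r3 m[φ5→X3] = [5, 4]
r3 m[φ5→X9] = [432, 720]
r3 m[φ6→X12] = [5, 2]
r3 m[φ7→X3] = [9, 9]
r3 m[X11→φ0] = [6, 8]
r3 m[X11→φ1] = [3, 3]
r3 m[X3→φ1] = [90, 36]
r3 m[X3→φ3] = [360, 252]
r3 m[X3→φ5] = [144, 63]
r3 m[X3→φ7] = [80, 28]
r3 m[X7→φ2] = [1, 1]
r3 m[X0→φ3] = [1, 1]
r3 m[X1→φ0] = [18, 81]
r3 m[X1→φ2] = [18, 27]
r3 m[X1→φ4] = [9, 27]
r3 m[X12→φ4] = [5, 2]
r3 m[X12→φ6] = [7, 9]
r3 m[X9→φ5] = [1, 1]
r4 m[φ0→X11] = [243, 81]
r4 m[φ0→X1] = [24, 18]
r4 m[φ1→X11] = [450, 720]
r4 m[φ1→X3] = [24, 21]
r4 m[φ2→X7] = [189, 243]
r4 m[φ2→X1] = [3, 9]
r4 m[φ3→X3] = [2, 1]
r4 m[φ3→X0] = [720, 360]
r4 m[φ4→X1] = [12, 35]
r4 m[φ4→X12] = [189, 243]
r4 m[φ5→X3] = [5, 4]
r4 m[φ5→X9] = [432, 720]
r4 m[φ6→X12] = [5, 2]
r4 m[φ7→X3] = [9, 9]
r4 m[X11→φ0] = [450, 720]
r4 m[X11→φ1] = [243, 81]
r4 m[X3→φ1] = [90, 36]
r4 m[X3→φ3] = [1080, 756]
r4 m[X3→φ5] = [432, 189]
r4 m[X3→φ7] = [240, 84]
r4 m[X7→φ2] = [1, 1]
r4 m[X0→φ3] = [1, 1]
r4 m[X1→φ0] = [36, 315]
r4 m[X1→φ2] = [288, 630]
r4 m[X1→φ4] = [72, 162]
r4 m[X12→φ4] = [5, 2]
r4 m[X12→φ6] = [189, 243]
r4 m[X9→φ5] = [1, 1]
r5 m[φ0→X11] = [945, 315]
r5 m[φ0→X1] = [2160, 1350]
r5 m[φ1→X11] = [450, 720]
r5 m[φ1→X3] = [1215, 1458]
r5 m[φ2→X7] = [4410, 5670]
r5 m[φ2→X1] = [3, 9]
r5 m[φ3→X3] = [2, 1]
r5 m[φ3→X0] = [2160, 1080]
r5 m[φ4→X1] = [12, 35]
r5 m[φ4→X12] = [1134, 1458]
r5 m[φ5→X3] = [5, 4]
r5 m[φ5→X9] = [1296, 2160]
r5 m[φ6→X12] = [5, 2]
r5 m[φ7→X3] = [9, 9]
r5 m[X11→φ0] = [450, 720]
r5 m[X11→φ1] = [243, 81]
r5 m[X3→φ1] = [90, 36]
r5 m[X3→φ3] = [1080, 756]
r5 m[X3→φ5] = [432, 189]
r5 m[X3→φ7] = [240, 84]
r5 m[X7→φ2] = [1, 1]
r5 m[X0→φ3] = [1, 1]
r5 m[X1→φ0] = [36, 315]
r5 m[X1→φ2] = [288, 630]
r5 m[X1→φ4] = [72, 162]
r5 m[X12→φ4] = [5, 2]
r5 m[X12→φ6] = [189, 243]
r5 m[X9→φ5] = [1, 1]
r6 m[φ0→X11] = [945, 315]
r6 m[φ0→X1] = [2160, 1350]
r6 m[φ1→X11] = [450, 720]
r6 m[φ1→X3] = [1215, 1458]
r6 m[φ2→X7] = [4410, 5670]
r6 m[φ2→X1] = [3, 9]
r6 m[φ3→X3] = [2, 1]
r6 m[φ3→X0] = [2160, 1080]
r6 m[φ4→X1] = [12, 35]
r6 m[φ4→X12] = [1134, 1458]
r6 m[φ5→X3] = [5, 4]
r6 m[φ5→X9] = [1296, 2160]
r6 m[φ6→X12] = [5, 2]
r6 m[φ7→X3] = [9, 9]
r6 m[X11→φ0] = [450, 720]
r6 m[X11→φ1] = [945, 315]
r6 m[X3→φ1] = [90, 36]
r6 m[X3→φ3] = [54675, 52488]
r6 m[X3→φ5] = [21870, 13122]
r6 m[X3→φ7] = [12150, 5832]
r6 m[X7→φ2] = [1, 1]
r6 m[X0→φ3] = [1, 1]
r6 m[X1→φ0] = [36, 315]
r6 m[X1→φ2] = [25920, 47250]
r6 m[X1→φ4] = [6480, 12150]
r6 m[X12→φ4] = [5, 2]
r6 m[X12→φ6] = [1134, 1458]
r6 m[X9→φ5] = [1, 1]
r7 m[φ0→X11] = [945, 315]
r7 m[φ0→X1] = [2160, 1350]
r7 m[φ1→X11] = [450, 720]
r7 m[φ1→X3] = [4725, 5670]
r7 m[φ2→X7] = [330750, 425250]
r7 m[φ2→X1] = [3, 9]
r7 m[φ3→X3] = [2, 1]
r7 m[φ3→X0] = [109350, 54675]
r7 m[φ4→X1] = [12, 35]
r7 m[φ4→X12] = [85050, 109350]
r7 m[φ5→X3] = [5, 4]
r7 m[φ5→X9] = [65610, 109350]
r7 m[φ6→X12] = [5, 2]
r7 m[φ7→X3] = [9, 9]
r7 m[X11→φ0] = [450, 720]
r7 m[X11→φ1] = [945, 315]
r7 m[X3→φ1] = [90, 36]
r7 m[X3→φ3] = [54675, 52488]
r7 m[X3→φ5] = [21870, 13122]
r7 m[X3→φ7] = [12150, 5832]
r7 m[X7→φ2] = [1, 1]
r7 m[X0→φ3] = [1, 1]
r7 m[X1→φ0] = [36, 315]
r7 m[X1→φ2] = [25920, 47250]
r7 m[X1→φ4] = [6480, 12150]
r7 m[X12→φ4] = [5, 2]
r7 m[X12→φ6] = [1134, 1458]
r7 m[X9→φ5] = [1, 1]
r8 m[φ0→X11] = [945, 315]
r8 m[φ0→X1] = [2160, 1350]
r8 m[φ1→X11] = [450, 720]
r8 m[φ1→X3] = [4725, 5670]
r8 m[φ2→X7] = [330750, 425250]
r8 m[φ2→X1] = [3, 9]
r8 m[φ3→X3] = [2, 1]
r8 m[φ3→X0] = [109350, 54675]
r8 m[φ4→X1] = [12, 35]
r8 m[φ4→X12] = [85050, 109350]
r8 m[φ5→X3] = [5, 4]
r8 m[φ5→X9] = [65610, 109350]
r8 m[φ6→X12] = [5, 2]
r8 m[φ7→X3] = [9, 9]
r8 m[X11→φ0] = [450, 720]
r8 m[X11→φ1] = [945, 315]
r8 m[X3→φ1] = [90, 36]
r8 m[X3→φ3] = [212625, 204120]
r8 m[X3→φ5] = [85050, 51030]
r8 m[X3→φ7] = [47250, 22680]
r8 m[X7→φ2] = [1, 1]
r8 m[X0→φ3] = [1, 1]
r8 m[X1→φ0] = [36, 315]
r8 m[X1→φ2] = [25920, 47250]
r8 m[X1→φ4] = [6480, 12150]
r8 m[X12→φ4] = [5, 2]
r8 m[X12→φ6] = [85050, 109350]
r8 m[X9→φ5] = [1, 1]
r9 m[φ0→X11] = [945, 315]
r9 m[φ0→X1] = [2160, 1350]
r9 m[φ1→X11] = [450, 720]
r9 m[φ1→X3] = [4725, 5670]
r9 m[φ2→X7] = [330750, 425250]
r9 m[φ2→X1] = [3, 9]
r9 m[φ3→X3] = [2, 1]
r9 m[φ3→X0] = [425250, 212625]
r9 m[φ4→X1] = [12, 35]
r9 m[φ4→X12] = [85050, 109350]
r9 m[φ5→X3] = [5, 4]
r9 m[φ5→X9] = [255150, 425250]
r9 m[φ6→X12] = [5, 2]
r9 m[φ7→X3] = [9, 9]
r9 m[X11→φ0] = [450, 720]
r9 m[X11→φ1] = [945, 315]
r9 m[X3→φ1] = [90, 36]
r9 m[X3→φ3] = [212625, 204120]
r9 m[X3→φ5] = [85050, 51030]
r9 m[X3→φ7] = [47250, 22680]
r9 m[X7→φ2] = [1, 1]
r9 m[X0→φ3] = [1, 1]
r9 m[X1→φ0] = [36, 315]
r9 m[X1→φ2] = [25920, 47250]
r9 m[X1→φ4] = [6480, 12150]
r9 m[X12→φ4] = [5, 2]
r9 m[X12→φ6] = [85050, 109350]
r9 m[X9→φ5] = [1, 1]
r10 m[φ0→X11] = [945, 315]
r10 m[φ0→X1] = [2160, 1350]
r10 m[φ1→X11] = [450, 720]
r10 m[φ1→X3] = [4725, 5670]
r10 m[φ2→X7] = [330750, 425250]
r10 m[φ2→X1] = [3, 9]
r10 m[φ3→X3] = [2, 1]
r10 m[φ3→X0] = [425250, 212625]
r10 m[φ4→X1] = [12, 35]
r10 m[φ4→X12] = [85050, 109350]
r10 m[φ5→X3] = [5, 4]
r10 m[φ5→X9] = [255150, 425250]
r10 m[φ6→X12] = [5, 2]
r10 m[φ7→X3] = [9, 9]
r10 m[X11→φ0] = [450, 720]
r10 m[X11→φ1] = [945, 315]
r10 m[X3→φ1] = [90, 36]
r10 m[X3→φ3] = [212625, 204120]
r10 m[X3→φ5] = [85050, 51030]
r10 m[X3→φ7] = [47250, 22680]
r10 m[X7→φ2] = [1, 1]
r10 m[X0→φ3] = [1, 1]
r10 m[X1→φ0] = [36, 315]
r10 m[X1→φ2] = [25920, 47250]
r10 m[X1→φ4] = [6480, 12150]
r10 m[X12→φ4] = [5, 2]
r10 m[X12→φ6] = [85050, 109350]
r10 m[X9→φ5] = [1, 1]
fixed point reached at round 10
traceback from X11: (X11=0, X3=0, X7=1, X0=0, X1=1, X12=0, X9=1), score=425250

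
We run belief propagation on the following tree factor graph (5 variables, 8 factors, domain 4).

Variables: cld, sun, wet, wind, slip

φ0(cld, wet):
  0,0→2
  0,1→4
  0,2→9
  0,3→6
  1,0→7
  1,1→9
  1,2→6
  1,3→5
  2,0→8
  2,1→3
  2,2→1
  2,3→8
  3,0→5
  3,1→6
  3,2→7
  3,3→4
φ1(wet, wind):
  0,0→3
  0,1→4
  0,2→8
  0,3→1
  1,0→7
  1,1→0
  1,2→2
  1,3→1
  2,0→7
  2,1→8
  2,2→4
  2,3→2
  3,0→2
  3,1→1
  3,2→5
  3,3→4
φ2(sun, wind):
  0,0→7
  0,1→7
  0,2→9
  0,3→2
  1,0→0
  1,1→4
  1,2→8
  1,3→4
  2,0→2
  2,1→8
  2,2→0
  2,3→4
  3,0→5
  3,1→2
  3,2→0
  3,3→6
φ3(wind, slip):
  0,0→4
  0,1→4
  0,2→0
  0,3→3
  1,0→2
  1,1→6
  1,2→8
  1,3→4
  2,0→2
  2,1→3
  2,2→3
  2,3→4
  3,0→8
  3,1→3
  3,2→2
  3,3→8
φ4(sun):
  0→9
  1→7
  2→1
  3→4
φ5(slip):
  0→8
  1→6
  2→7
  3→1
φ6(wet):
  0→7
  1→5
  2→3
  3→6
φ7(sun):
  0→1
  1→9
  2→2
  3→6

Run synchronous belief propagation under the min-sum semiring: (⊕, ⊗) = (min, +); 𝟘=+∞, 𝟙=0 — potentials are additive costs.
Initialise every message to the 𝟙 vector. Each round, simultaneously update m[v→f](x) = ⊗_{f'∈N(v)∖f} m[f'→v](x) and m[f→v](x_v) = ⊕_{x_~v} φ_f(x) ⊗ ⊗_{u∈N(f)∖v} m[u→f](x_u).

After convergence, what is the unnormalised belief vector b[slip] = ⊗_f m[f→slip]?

b[slip] = [21, 20, 21, 16]

init: all messages = 𝟙 over 4 values
r1 m[φ0→cld] = [2, 5, 1, 4]
r1 m[φ0→wet] = [2, 3, 1, 4]
r1 m[φ1→wet] = [1, 0, 2, 1]
r1 m[φ1→wind] = [2, 0, 2, 1]
r1 m[φ2→sun] = [2, 0, 0, 0]
r1 m[φ2→wind] = [0, 2, 0, 2]
r1 m[φ3→wind] = [0, 2, 2, 2]
r1 m[φ3→slip] = [2, 3, 0, 3]
r1 m[φ4→sun] = [9, 7, 1, 4]
r1 m[φ5→slip] = [8, 6, 7, 1]
r1 m[φ6→wet] = [7, 5, 3, 6]
r1 m[φ7→sun] = [1, 9, 2, 6]
r1 m[cld→φ0] = [0, 0, 0, 0]
r1 m[sun→φ2] = [0, 0, 0, 0]
r1 m[sun→φ4] = [0, 0, 0, 0]
r1 m[sun→φ7] = [0, 0, 0, 0]
r1 m[wet→φ0] = [0, 0, 0, 0]
r1 m[wet→φ1] = [0, 0, 0, 0]
r1 m[wet→φ6] = [0, 0, 0, 0]
r1 m[wind→φ1] = [0, 0, 0, 0]
r1 m[wind→φ2] = [0, 0, 0, 0]
r1 m[wind→φ3] = [0, 0, 0, 0]
r1 m[slip→φ3] = [0, 0, 0, 0]
r1 m[slip→φ5] = [0, 0, 0, 0]
r2 m[φ0→cld] = [2, 5, 1, 4]
r2 m[φ0→wet] = [2, 3, 1, 4]
r2 m[φ1→wet] = [1, 0, 2, 1]
r2 m[φ1→wind] = [2, 0, 2, 1]
r2 m[φ2→sun] = [2, 0, 0, 0]
r2 m[φ2→wind] = [0, 2, 0, 2]
r2 m[φ3→wind] = [0, 2, 2, 2]
r2 m[φ3→slip] = [2, 3, 0, 3]
r2 m[φ4→sun] = [9, 7, 1, 4]
r2 m[φ5→slip] = [8, 6, 7, 1]
r2 m[φ6→wet] = [7, 5, 3, 6]
r2 m[φ7→sun] = [1, 9, 2, 6]
r2 m[cld→φ0] = [0, 0, 0, 0]
r2 m[sun→φ2] = [10, 16, 3, 10]
r2 m[sun→φ4] = [3, 9, 2, 6]
r2 m[sun→φ7] = [11, 7, 1, 4]
r2 m[wet→φ0] = [8, 5, 5, 7]
r2 m[wet→φ1] = [9, 8, 4, 10]
r2 m[wet→φ6] = [3, 3, 3, 5]
r2 m[wind→φ1] = [0, 4, 2, 4]
r2 m[wind→φ2] = [2, 2, 4, 3]
r2 m[wind→φ3] = [2, 2, 2, 3]
r2 m[slip→φ3] = [8, 6, 7, 1]
r2 m[slip→φ5] = [2, 3, 0, 3]
r3 m[φ0→cld] = [9, 11, 6, 11]
r3 m[φ0→wet] = [2, 3, 1, 4]
r3 m[φ1→wet] = [3, 4, 6, 2]
r3 m[φ1→wind] = [11, 8, 8, 6]
r3 m[φ2→sun] = [5, 2, 4, 4]
r3 m[φ2→wind] = [5, 11, 3, 7]
r3 m[φ3→wind] = [4, 5, 5, 9]
r3 m[φ3→slip] = [4, 5, 2, 5]
r3 m[φ4→sun] = [9, 7, 1, 4]
r3 m[φ5→slip] = [8, 6, 7, 1]
r3 m[φ6→wet] = [7, 5, 3, 6]
r3 m[φ7→sun] = [1, 9, 2, 6]
r3 m[cld→φ0] = [0, 0, 0, 0]
r3 m[sun→φ2] = [10, 16, 3, 10]
r3 m[sun→φ4] = [3, 9, 2, 6]
r3 m[sun→φ7] = [11, 7, 1, 4]
r3 m[wet→φ0] = [8, 5, 5, 7]
r3 m[wet→φ1] = [9, 8, 4, 10]
r3 m[wet→φ6] = [3, 3, 3, 5]
r3 m[wind→φ1] = [0, 4, 2, 4]
r3 m[wind→φ2] = [2, 2, 4, 3]
r3 m[wind→φ3] = [2, 2, 2, 3]
r3 m[slip→φ3] = [8, 6, 7, 1]
r3 m[slip→φ5] = [2, 3, 0, 3]
r4 m[φ0→cld] = [9, 11, 6, 11]
r4 m[φ0→wet] = [2, 3, 1, 4]
r4 m[φ1→wet] = [3, 4, 6, 2]
r4 m[φ1→wind] = [11, 8, 8, 6]
r4 m[φ2→sun] = [5, 2, 4, 4]
r4 m[φ2→wind] = [5, 11, 3, 7]
r4 m[φ3→wind] = [4, 5, 5, 9]
r4 m[φ3→slip] = [4, 5, 2, 5]
r4 m[φ4→sun] = [9, 7, 1, 4]
r4 m[φ5→slip] = [8, 6, 7, 1]
r4 m[φ6→wet] = [7, 5, 3, 6]
r4 m[φ7→sun] = [1, 9, 2, 6]
r4 m[cld→φ0] = [0, 0, 0, 0]
r4 m[sun→φ2] = [10, 16, 3, 10]
r4 m[sun→φ4] = [6, 11, 6, 10]
r4 m[sun→φ7] = [14, 9, 5, 8]
r4 m[wet→φ0] = [10, 9, 9, 8]
r4 m[wet→φ1] = [9, 8, 4, 10]
r4 m[wet→φ6] = [5, 7, 7, 6]
r4 m[wind→φ1] = [9, 16, 8, 16]
r4 m[wind→φ2] = [15, 13, 13, 15]
r4 m[wind→φ3] = [16, 19, 11, 13]
r4 m[slip→φ3] = [8, 6, 7, 1]
r4 m[slip→φ5] = [4, 5, 2, 5]
r5 m[φ0→cld] = [12, 13, 10, 12]
r5 m[φ0→wet] = [2, 3, 1, 4]
r5 m[φ1→wet] = [12, 10, 12, 11]
r5 m[φ1→wind] = [11, 8, 8, 6]
r5 m[φ2→sun] = [17, 15, 13, 13]
r5 m[φ2→wind] = [5, 11, 3, 7]
r5 m[φ3→wind] = [4, 5, 5, 9]
r5 m[φ3→slip] = [13, 14, 14, 15]
r5 m[φ4→sun] = [9, 7, 1, 4]
r5 m[φ5→slip] = [8, 6, 7, 1]
r5 m[φ6→wet] = [7, 5, 3, 6]
r5 m[φ7→sun] = [1, 9, 2, 6]
r5 m[cld→φ0] = [0, 0, 0, 0]
r5 m[sun→φ2] = [10, 16, 3, 10]
r5 m[sun→φ4] = [6, 11, 6, 10]
r5 m[sun→φ7] = [14, 9, 5, 8]
r5 m[wet→φ0] = [10, 9, 9, 8]
r5 m[wet→φ1] = [9, 8, 4, 10]
r5 m[wet→φ6] = [5, 7, 7, 6]
r5 m[wind→φ1] = [9, 16, 8, 16]
r5 m[wind→φ2] = [15, 13, 13, 15]
r5 m[wind→φ3] = [16, 19, 11, 13]
r5 m[slip→φ3] = [8, 6, 7, 1]
r5 m[slip→φ5] = [4, 5, 2, 5]
r6 m[φ0→cld] = [12, 13, 10, 12]
r6 m[φ0→wet] = [2, 3, 1, 4]
r6 m[φ1→wet] = [12, 10, 12, 11]
r6 m[φ1→wind] = [11, 8, 8, 6]
r6 m[φ2→sun] = [17, 15, 13, 13]
r6 m[φ2→wind] = [5, 11, 3, 7]
r6 m[φ3→wind] = [4, 5, 5, 9]
r6 m[φ3→slip] = [13, 14, 14, 15]
r6 m[φ4→sun] = [9, 7, 1, 4]
r6 m[φ5→slip] = [8, 6, 7, 1]
r6 m[φ6→wet] = [7, 5, 3, 6]
r6 m[φ7→sun] = [1, 9, 2, 6]
r6 m[cld→φ0] = [0, 0, 0, 0]
r6 m[sun→φ2] = [10, 16, 3, 10]
r6 m[sun→φ4] = [18, 24, 15, 19]
r6 m[sun→φ7] = [26, 22, 14, 17]
r6 m[wet→φ0] = [19, 15, 15, 17]
r6 m[wet→φ1] = [9, 8, 4, 10]
r6 m[wet→φ6] = [14, 13, 13, 15]
r6 m[wind→φ1] = [9, 16, 8, 16]
r6 m[wind→φ2] = [15, 13, 13, 15]
r6 m[wind→φ3] = [16, 19, 11, 13]
r6 m[slip→φ3] = [8, 6, 7, 1]
r6 m[slip→φ5] = [13, 14, 14, 15]
r7 m[φ0→cld] = [19, 21, 16, 21]
r7 m[φ0→wet] = [2, 3, 1, 4]
r7 m[φ1→wet] = [12, 10, 12, 11]
r7 m[φ1→wind] = [11, 8, 8, 6]
r7 m[φ2→sun] = [17, 15, 13, 13]
r7 m[φ2→wind] = [5, 11, 3, 7]
r7 m[φ3→wind] = [4, 5, 5, 9]
r7 m[φ3→slip] = [13, 14, 14, 15]
r7 m[φ4→sun] = [9, 7, 1, 4]
r7 m[φ5→slip] = [8, 6, 7, 1]
r7 m[φ6→wet] = [7, 5, 3, 6]
r7 m[φ7→sun] = [1, 9, 2, 6]
r7 m[cld→φ0] = [0, 0, 0, 0]
r7 m[sun→φ2] = [10, 16, 3, 10]
r7 m[sun→φ4] = [18, 24, 15, 19]
r7 m[sun→φ7] = [26, 22, 14, 17]
r7 m[wet→φ0] = [19, 15, 15, 17]
r7 m[wet→φ1] = [9, 8, 4, 10]
r7 m[wet→φ6] = [14, 13, 13, 15]
r7 m[wind→φ1] = [9, 16, 8, 16]
r7 m[wind→φ2] = [15, 13, 13, 15]
r7 m[wind→φ3] = [16, 19, 11, 13]
r7 m[slip→φ3] = [8, 6, 7, 1]
r7 m[slip→φ5] = [13, 14, 14, 15]
r8 m[φ0→cld] = [19, 21, 16, 21]
r8 m[φ0→wet] = [2, 3, 1, 4]
r8 m[φ1→wet] = [12, 10, 12, 11]
r8 m[φ1→wind] = [11, 8, 8, 6]
r8 m[φ2→sun] = [17, 15, 13, 13]
r8 m[φ2→wind] = [5, 11, 3, 7]
r8 m[φ3→wind] = [4, 5, 5, 9]
r8 m[φ3→slip] = [13, 14, 14, 15]
r8 m[φ4→sun] = [9, 7, 1, 4]
r8 m[φ5→slip] = [8, 6, 7, 1]
r8 m[φ6→wet] = [7, 5, 3, 6]
r8 m[φ7→sun] = [1, 9, 2, 6]
r8 m[cld→φ0] = [0, 0, 0, 0]
r8 m[sun→φ2] = [10, 16, 3, 10]
r8 m[sun→φ4] = [18, 24, 15, 19]
r8 m[sun→φ7] = [26, 22, 14, 17]
r8 m[wet→φ0] = [19, 15, 15, 17]
r8 m[wet→φ1] = [9, 8, 4, 10]
r8 m[wet→φ6] = [14, 13, 13, 15]
r8 m[wind→φ1] = [9, 16, 8, 16]
r8 m[wind→φ2] = [15, 13, 13, 15]
r8 m[wind→φ3] = [16, 19, 11, 13]
r8 m[slip→φ3] = [8, 6, 7, 1]
r8 m[slip→φ5] = [13, 14, 14, 15]
fixed point reached at round 8
b[slip] = ⊗ incoming = [21, 20, 21, 16]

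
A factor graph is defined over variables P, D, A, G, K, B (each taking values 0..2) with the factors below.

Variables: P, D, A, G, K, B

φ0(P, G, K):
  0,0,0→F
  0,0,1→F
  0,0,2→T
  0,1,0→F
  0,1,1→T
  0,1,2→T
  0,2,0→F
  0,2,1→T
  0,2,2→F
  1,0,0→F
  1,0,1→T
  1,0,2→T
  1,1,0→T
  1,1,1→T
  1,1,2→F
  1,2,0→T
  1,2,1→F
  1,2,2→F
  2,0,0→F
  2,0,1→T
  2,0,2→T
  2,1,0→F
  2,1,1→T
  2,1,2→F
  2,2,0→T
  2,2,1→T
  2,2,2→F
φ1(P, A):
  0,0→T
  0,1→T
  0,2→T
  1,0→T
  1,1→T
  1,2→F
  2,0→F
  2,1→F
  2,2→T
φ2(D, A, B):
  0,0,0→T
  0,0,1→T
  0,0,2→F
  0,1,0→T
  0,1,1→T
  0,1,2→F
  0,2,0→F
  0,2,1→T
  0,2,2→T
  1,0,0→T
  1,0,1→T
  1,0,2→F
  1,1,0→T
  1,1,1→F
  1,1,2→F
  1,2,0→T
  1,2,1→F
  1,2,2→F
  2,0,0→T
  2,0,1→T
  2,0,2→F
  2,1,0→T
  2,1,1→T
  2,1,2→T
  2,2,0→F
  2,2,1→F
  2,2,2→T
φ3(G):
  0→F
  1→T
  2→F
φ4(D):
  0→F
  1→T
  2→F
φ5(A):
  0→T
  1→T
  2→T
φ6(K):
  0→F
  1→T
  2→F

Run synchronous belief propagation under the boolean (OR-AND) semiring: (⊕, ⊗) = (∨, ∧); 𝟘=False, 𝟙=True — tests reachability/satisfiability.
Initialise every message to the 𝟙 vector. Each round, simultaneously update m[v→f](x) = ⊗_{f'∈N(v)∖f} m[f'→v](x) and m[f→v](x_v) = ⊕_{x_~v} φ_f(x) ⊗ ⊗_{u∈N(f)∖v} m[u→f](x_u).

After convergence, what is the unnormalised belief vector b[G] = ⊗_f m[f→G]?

init: all messages = 𝟙 over 3 values
r1 m[φ0→P] = [T, T, T]
r1 m[φ0→G] = [T, T, T]
r1 m[φ0→K] = [T, T, T]
r1 m[φ1→P] = [T, T, T]
r1 m[φ1→A] = [T, T, T]
r1 m[φ2→D] = [T, T, T]
r1 m[φ2→A] = [T, T, T]
r1 m[φ2→B] = [T, T, T]
r1 m[φ3→G] = [F, T, F]
r1 m[φ4→D] = [F, T, F]
r1 m[φ5→A] = [T, T, T]
r1 m[φ6→K] = [F, T, F]
r1 m[P→φ0] = [T, T, T]
r1 m[P→φ1] = [T, T, T]
r1 m[D→φ2] = [T, T, T]
r1 m[D→φ4] = [T, T, T]
r1 m[A→φ1] = [T, T, T]
r1 m[A→φ2] = [T, T, T]
r1 m[A→φ5] = [T, T, T]
r1 m[G→φ0] = [T, T, T]
r1 m[G→φ3] = [T, T, T]
r1 m[K→φ0] = [T, T, T]
r1 m[K→φ6] = [T, T, T]
r1 m[B→φ2] = [T, T, T]
r2 m[φ0→P] = [T, T, T]
r2 m[φ0→G] = [T, T, T]
r2 m[φ0→K] = [T, T, T]
r2 m[φ1→P] = [T, T, T]
r2 m[φ1→A] = [T, T, T]
r2 m[φ2→D] = [T, T, T]
r2 m[φ2→A] = [T, T, T]
r2 m[φ2→B] = [T, T, T]
r2 m[φ3→G] = [F, T, F]
r2 m[φ4→D] = [F, T, F]
r2 m[φ5→A] = [T, T, T]
r2 m[φ6→K] = [F, T, F]
r2 m[P→φ0] = [T, T, T]
r2 m[P→φ1] = [T, T, T]
r2 m[D→φ2] = [F, T, F]
r2 m[D→φ4] = [T, T, T]
r2 m[A→φ1] = [T, T, T]
r2 m[A→φ2] = [T, T, T]
r2 m[A→φ5] = [T, T, T]
r2 m[G→φ0] = [F, T, F]
r2 m[G→φ3] = [T, T, T]
r2 m[K→φ0] = [F, T, F]
r2 m[K→φ6] = [T, T, T]
r2 m[B→φ2] = [T, T, T]
r3 m[φ0→P] = [T, T, T]
r3 m[φ0→G] = [T, T, T]
r3 m[φ0→K] = [T, T, T]
r3 m[φ1→P] = [T, T, T]
r3 m[φ1→A] = [T, T, T]
r3 m[φ2→D] = [T, T, T]
r3 m[φ2→A] = [T, T, T]
r3 m[φ2→B] = [T, T, F]
r3 m[φ3→G] = [F, T, F]
r3 m[φ4→D] = [F, T, F]
r3 m[φ5→A] = [T, T, T]
r3 m[φ6→K] = [F, T, F]
r3 m[P→φ0] = [T, T, T]
r3 m[P→φ1] = [T, T, T]
r3 m[D→φ2] = [F, T, F]
r3 m[D→φ4] = [T, T, T]
r3 m[A→φ1] = [T, T, T]
r3 m[A→φ2] = [T, T, T]
r3 m[A→φ5] = [T, T, T]
r3 m[G→φ0] = [F, T, F]
r3 m[G→φ3] = [T, T, T]
r3 m[K→φ0] = [F, T, F]
r3 m[K→φ6] = [T, T, T]
r3 m[B→φ2] = [T, T, T]
r4 m[φ0→P] = [T, T, T]
r4 m[φ0→G] = [T, T, T]
r4 m[φ0→K] = [T, T, T]
r4 m[φ1→P] = [T, T, T]
r4 m[φ1→A] = [T, T, T]
r4 m[φ2→D] = [T, T, T]
r4 m[φ2→A] = [T, T, T]
r4 m[φ2→B] = [T, T, F]
r4 m[φ3→G] = [F, T, F]
r4 m[φ4→D] = [F, T, F]
r4 m[φ5→A] = [T, T, T]
r4 m[φ6→K] = [F, T, F]
r4 m[P→φ0] = [T, T, T]
r4 m[P→φ1] = [T, T, T]
r4 m[D→φ2] = [F, T, F]
r4 m[D→φ4] = [T, T, T]
r4 m[A→φ1] = [T, T, T]
r4 m[A→φ2] = [T, T, T]
r4 m[A→φ5] = [T, T, T]
r4 m[G→φ0] = [F, T, F]
r4 m[G→φ3] = [T, T, T]
r4 m[K→φ0] = [F, T, F]
r4 m[K→φ6] = [T, T, T]
r4 m[B→φ2] = [T, T, T]
fixed point reached at round 4
b[G] = ⊗ incoming = [F, T, F]

b[G] = [F, T, F]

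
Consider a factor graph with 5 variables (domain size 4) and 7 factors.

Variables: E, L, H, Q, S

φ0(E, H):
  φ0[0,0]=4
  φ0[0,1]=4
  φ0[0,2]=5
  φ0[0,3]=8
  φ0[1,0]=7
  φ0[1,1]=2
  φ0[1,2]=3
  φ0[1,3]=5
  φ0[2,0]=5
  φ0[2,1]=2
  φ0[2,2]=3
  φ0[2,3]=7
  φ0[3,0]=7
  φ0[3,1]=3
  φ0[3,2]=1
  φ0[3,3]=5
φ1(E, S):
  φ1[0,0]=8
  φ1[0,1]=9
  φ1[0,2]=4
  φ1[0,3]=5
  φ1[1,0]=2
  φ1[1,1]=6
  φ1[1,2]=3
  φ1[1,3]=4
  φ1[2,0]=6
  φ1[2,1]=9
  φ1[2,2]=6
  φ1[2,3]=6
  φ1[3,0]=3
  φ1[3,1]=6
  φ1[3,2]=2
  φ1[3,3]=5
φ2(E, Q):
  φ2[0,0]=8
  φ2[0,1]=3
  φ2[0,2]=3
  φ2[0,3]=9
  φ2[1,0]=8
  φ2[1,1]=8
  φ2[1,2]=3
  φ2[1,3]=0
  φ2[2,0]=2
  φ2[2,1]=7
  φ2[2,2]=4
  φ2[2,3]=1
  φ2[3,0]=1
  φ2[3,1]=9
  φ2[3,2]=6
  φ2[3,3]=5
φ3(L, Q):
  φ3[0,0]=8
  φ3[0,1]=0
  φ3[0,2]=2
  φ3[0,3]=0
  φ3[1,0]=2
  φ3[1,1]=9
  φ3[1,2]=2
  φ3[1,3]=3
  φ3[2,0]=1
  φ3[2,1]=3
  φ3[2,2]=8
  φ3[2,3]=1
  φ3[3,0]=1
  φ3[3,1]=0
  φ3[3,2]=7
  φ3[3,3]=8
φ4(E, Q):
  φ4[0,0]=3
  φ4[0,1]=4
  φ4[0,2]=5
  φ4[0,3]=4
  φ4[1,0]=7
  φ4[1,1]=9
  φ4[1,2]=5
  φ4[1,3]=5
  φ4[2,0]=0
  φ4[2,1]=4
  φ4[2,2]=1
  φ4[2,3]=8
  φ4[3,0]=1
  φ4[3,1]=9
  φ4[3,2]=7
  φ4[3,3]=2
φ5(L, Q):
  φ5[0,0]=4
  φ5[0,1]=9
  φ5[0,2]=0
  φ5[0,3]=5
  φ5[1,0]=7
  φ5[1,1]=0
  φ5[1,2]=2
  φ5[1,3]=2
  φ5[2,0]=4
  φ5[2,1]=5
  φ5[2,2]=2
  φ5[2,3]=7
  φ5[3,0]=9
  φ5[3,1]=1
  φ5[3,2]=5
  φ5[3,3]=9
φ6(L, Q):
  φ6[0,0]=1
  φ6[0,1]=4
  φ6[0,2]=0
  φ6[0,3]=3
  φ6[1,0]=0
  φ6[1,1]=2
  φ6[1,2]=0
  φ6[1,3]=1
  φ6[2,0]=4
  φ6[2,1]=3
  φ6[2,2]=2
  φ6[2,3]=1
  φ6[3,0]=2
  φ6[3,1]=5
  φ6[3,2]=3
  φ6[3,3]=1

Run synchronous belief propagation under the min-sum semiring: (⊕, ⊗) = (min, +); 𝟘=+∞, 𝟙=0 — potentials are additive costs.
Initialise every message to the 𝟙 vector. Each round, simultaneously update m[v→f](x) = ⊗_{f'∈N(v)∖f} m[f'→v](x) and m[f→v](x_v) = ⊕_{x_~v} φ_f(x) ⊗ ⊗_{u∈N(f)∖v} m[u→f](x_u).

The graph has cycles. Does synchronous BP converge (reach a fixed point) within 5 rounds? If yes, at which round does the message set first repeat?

init: all messages = 𝟙 over 4 values
r1 m[φ0→E] = [4, 2, 2, 1]
r1 m[φ0→H] = [4, 2, 1, 5]
r1 m[φ1→E] = [4, 2, 6, 2]
r1 m[φ1→S] = [2, 6, 2, 4]
r1 m[φ2→E] = [3, 0, 1, 1]
r1 m[φ2→Q] = [1, 3, 3, 0]
r1 m[φ3→L] = [0, 2, 1, 0]
r1 m[φ3→Q] = [1, 0, 2, 0]
r1 m[φ4→E] = [3, 5, 0, 1]
r1 m[φ4→Q] = [0, 4, 1, 2]
r1 m[φ5→L] = [0, 0, 2, 1]
r1 m[φ5→Q] = [4, 0, 0, 2]
r1 m[φ6→L] = [0, 0, 1, 1]
r1 m[φ6→Q] = [0, 2, 0, 1]
r1 m[E→φ0] = [0, 0, 0, 0]
r1 m[E→φ1] = [0, 0, 0, 0]
r1 m[E→φ2] = [0, 0, 0, 0]
r1 m[E→φ4] = [0, 0, 0, 0]
r1 m[L→φ3] = [0, 0, 0, 0]
r1 m[L→φ5] = [0, 0, 0, 0]
r1 m[L→φ6] = [0, 0, 0, 0]
r1 m[H→φ0] = [0, 0, 0, 0]
r1 m[Q→φ2] = [0, 0, 0, 0]
r1 m[Q→φ3] = [0, 0, 0, 0]
r1 m[Q→φ4] = [0, 0, 0, 0]
r1 m[Q→φ5] = [0, 0, 0, 0]
r1 m[Q→φ6] = [0, 0, 0, 0]
r1 m[S→φ1] = [0, 0, 0, 0]
r2 m[φ0→E] = [4, 2, 2, 1]
r2 m[φ0→H] = [4, 2, 1, 5]
r2 m[φ1→E] = [4, 2, 6, 2]
r2 m[φ1→S] = [2, 6, 2, 4]
r2 m[φ2→E] = [3, 0, 1, 1]
r2 m[φ2→Q] = [1, 3, 3, 0]
r2 m[φ3→L] = [0, 2, 1, 0]
r2 m[φ3→Q] = [1, 0, 2, 0]
r2 m[φ4→E] = [3, 5, 0, 1]
r2 m[φ4→Q] = [0, 4, 1, 2]
r2 m[φ5→L] = [0, 0, 2, 1]
r2 m[φ5→Q] = [4, 0, 0, 2]
r2 m[φ6→L] = [0, 0, 1, 1]
r2 m[φ6→Q] = [0, 2, 0, 1]
r2 m[E→φ0] = [10, 7, 7, 4]
r2 m[E→φ1] = [10, 7, 3, 3]
r2 m[E→φ2] = [11, 9, 8, 4]
r2 m[E→φ4] = [11, 4, 9, 4]
r2 m[L→φ3] = [0, 0, 3, 2]
r2 m[L→φ5] = [0, 2, 2, 1]
r2 m[L→φ6] = [0, 2, 3, 1]
r2 m[H→φ0] = [0, 0, 0, 0]
r2 m[Q→φ2] = [5, 6, 3, 5]
r2 m[Q→φ3] = [5, 9, 4, 5]
r2 m[Q→φ4] = [6, 5, 5, 3]
r2 m[Q→φ5] = [2, 9, 6, 3]
r2 m[Q→φ6] = [6, 7, 6, 4]
r2 m[S→φ1] = [0, 0, 0, 0]
r3 m[φ0→E] = [4, 2, 2, 1]
r3 m[φ0→H] = [11, 7, 5, 9]
r3 m[φ1→E] = [4, 2, 6, 2]
r3 m[φ1→S] = [6, 9, 5, 8]
r3 m[φ2→E] = [6, 5, 6, 6]
r3 m[φ2→Q] = [5, 13, 10, 9]
r3 m[φ3→L] = [5, 6, 6, 6]
r3 m[φ3→Q] = [2, 0, 2, 0]
r3 m[φ4→E] = [7, 8, 6, 5]
r3 m[φ4→Q] = [5, 13, 9, 6]
r3 m[φ5→L] = [6, 5, 6, 10]
r3 m[φ5→Q] = [4, 2, 0, 4]
r3 m[φ6→L] = [6, 5, 5, 5]
r3 m[φ6→Q] = [1, 4, 0, 2]
r3 m[E→φ0] = [10, 7, 7, 4]
r3 m[E→φ1] = [10, 7, 3, 3]
r3 m[E→φ2] = [11, 9, 8, 4]
r3 m[E→φ4] = [11, 4, 9, 4]
r3 m[L→φ3] = [0, 0, 3, 2]
r3 m[L→φ5] = [0, 2, 2, 1]
r3 m[L→φ6] = [0, 2, 3, 1]
r3 m[H→φ0] = [0, 0, 0, 0]
r3 m[Q→φ2] = [5, 6, 3, 5]
r3 m[Q→φ3] = [5, 9, 4, 5]
r3 m[Q→φ4] = [6, 5, 5, 3]
r3 m[Q→φ5] = [2, 9, 6, 3]
r3 m[Q→φ6] = [6, 7, 6, 4]
r3 m[S→φ1] = [0, 0, 0, 0]
r4 m[φ0→E] = [4, 2, 2, 1]
r4 m[φ0→H] = [11, 7, 5, 9]
r4 m[φ1→E] = [4, 2, 6, 2]
r4 m[φ1→S] = [6, 9, 5, 8]
r4 m[φ2→E] = [6, 5, 6, 6]
r4 m[φ2→Q] = [5, 13, 10, 9]
r4 m[φ3→L] = [5, 6, 6, 6]
r4 m[φ3→Q] = [2, 0, 2, 0]
r4 m[φ4→E] = [7, 8, 6, 5]
r4 m[φ4→Q] = [5, 13, 9, 6]
r4 m[φ5→L] = [6, 5, 6, 10]
r4 m[φ5→Q] = [4, 2, 0, 4]
r4 m[φ6→L] = [6, 5, 5, 5]
r4 m[φ6→Q] = [1, 4, 0, 2]
r4 m[E→φ0] = [17, 15, 18, 13]
r4 m[E→φ1] = [17, 15, 14, 12]
r4 m[E→φ2] = [15, 12, 14, 8]
r4 m[E→φ4] = [14, 9, 14, 9]
r4 m[L→φ3] = [12, 10, 11, 15]
r4 m[L→φ5] = [11, 11, 11, 11]
r4 m[L→φ6] = [11, 11, 12, 16]
r4 m[H→φ0] = [0, 0, 0, 0]
r4 m[Q→φ2] = [12, 19, 11, 12]
r4 m[Q→φ3] = [15, 32, 19, 21]
r4 m[Q→φ4] = [12, 19, 12, 15]
r4 m[Q→φ5] = [13, 30, 21, 17]
r4 m[Q→φ6] = [16, 28, 21, 19]
r4 m[S→φ1] = [0, 0, 0, 0]
r5 m[φ0→E] = [4, 2, 2, 1]
r5 m[φ0→H] = [20, 16, 14, 18]
r5 m[φ1→E] = [4, 2, 6, 2]
r5 m[φ1→S] = [15, 18, 14, 17]
r5 m[φ2→E] = [14, 12, 13, 13]
r5 m[φ2→Q] = [9, 17, 14, 12]
r5 m[φ3→L] = [21, 17, 16, 16]
r5 m[φ3→Q] = [12, 12, 12, 12]
r5 m[φ4→E] = [15, 17, 12, 13]
r5 m[φ4→Q] = [10, 18, 14, 11]
r5 m[φ5→L] = [17, 19, 17, 22]
r5 m[φ5→Q] = [15, 11, 11, 13]
r5 m[φ6→L] = [17, 16, 20, 18]
r5 m[φ6→Q] = [11, 13, 11, 12]
r5 m[E→φ0] = [17, 15, 18, 13]
r5 m[E→φ1] = [17, 15, 14, 12]
r5 m[E→φ2] = [15, 12, 14, 8]
r5 m[E→φ4] = [14, 9, 14, 9]
r5 m[L→φ3] = [12, 10, 11, 15]
r5 m[L→φ5] = [11, 11, 11, 11]
r5 m[L→φ6] = [11, 11, 12, 16]
r5 m[H→φ0] = [0, 0, 0, 0]
r5 m[Q→φ2] = [12, 19, 11, 12]
r5 m[Q→φ3] = [15, 32, 19, 21]
r5 m[Q→φ4] = [12, 19, 12, 15]
r5 m[Q→φ5] = [13, 30, 21, 17]
r5 m[Q→φ6] = [16, 28, 21, 19]
r5 m[S→φ1] = [0, 0, 0, 0]
no fixed point within 5 rounds

NOT CONVERGED within 5 rounds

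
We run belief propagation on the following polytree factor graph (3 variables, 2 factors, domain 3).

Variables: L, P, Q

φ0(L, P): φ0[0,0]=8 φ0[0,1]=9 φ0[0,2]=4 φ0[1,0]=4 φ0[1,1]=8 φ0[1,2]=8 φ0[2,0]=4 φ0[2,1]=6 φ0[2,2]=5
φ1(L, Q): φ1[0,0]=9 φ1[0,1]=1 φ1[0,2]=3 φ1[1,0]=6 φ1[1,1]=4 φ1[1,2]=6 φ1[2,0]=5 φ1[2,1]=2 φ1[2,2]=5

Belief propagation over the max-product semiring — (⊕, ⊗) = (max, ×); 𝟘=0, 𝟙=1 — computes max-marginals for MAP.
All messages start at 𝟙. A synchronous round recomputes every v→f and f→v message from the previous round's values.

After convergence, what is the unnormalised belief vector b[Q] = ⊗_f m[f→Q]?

init: all messages = 𝟙 over 3 values
r1 m[φ0→L] = [9, 8, 6]
r1 m[φ0→P] = [8, 9, 8]
r1 m[φ1→L] = [9, 6, 5]
r1 m[φ1→Q] = [9, 4, 6]
r1 m[L→φ0] = [1, 1, 1]
r1 m[L→φ1] = [1, 1, 1]
r1 m[P→φ0] = [1, 1, 1]
r1 m[Q→φ1] = [1, 1, 1]
r2 m[φ0→L] = [9, 8, 6]
r2 m[φ0→P] = [8, 9, 8]
r2 m[φ1→L] = [9, 6, 5]
r2 m[φ1→Q] = [9, 4, 6]
r2 m[L→φ0] = [9, 6, 5]
r2 m[L→φ1] = [9, 8, 6]
r2 m[P→φ0] = [1, 1, 1]
r2 m[Q→φ1] = [1, 1, 1]
r3 m[φ0→L] = [9, 8, 6]
r3 m[φ0→P] = [72, 81, 48]
r3 m[φ1→L] = [9, 6, 5]
r3 m[φ1→Q] = [81, 32, 48]
r3 m[L→φ0] = [9, 6, 5]
r3 m[L→φ1] = [9, 8, 6]
r3 m[P→φ0] = [1, 1, 1]
r3 m[Q→φ1] = [1, 1, 1]
r4 m[φ0→L] = [9, 8, 6]
r4 m[φ0→P] = [72, 81, 48]
r4 m[φ1→L] = [9, 6, 5]
r4 m[φ1→Q] = [81, 32, 48]
r4 m[L→φ0] = [9, 6, 5]
r4 m[L→φ1] = [9, 8, 6]
r4 m[P→φ0] = [1, 1, 1]
r4 m[Q→φ1] = [1, 1, 1]
fixed point reached at round 4
b[Q] = ⊗ incoming = [81, 32, 48]

b[Q] = [81, 32, 48]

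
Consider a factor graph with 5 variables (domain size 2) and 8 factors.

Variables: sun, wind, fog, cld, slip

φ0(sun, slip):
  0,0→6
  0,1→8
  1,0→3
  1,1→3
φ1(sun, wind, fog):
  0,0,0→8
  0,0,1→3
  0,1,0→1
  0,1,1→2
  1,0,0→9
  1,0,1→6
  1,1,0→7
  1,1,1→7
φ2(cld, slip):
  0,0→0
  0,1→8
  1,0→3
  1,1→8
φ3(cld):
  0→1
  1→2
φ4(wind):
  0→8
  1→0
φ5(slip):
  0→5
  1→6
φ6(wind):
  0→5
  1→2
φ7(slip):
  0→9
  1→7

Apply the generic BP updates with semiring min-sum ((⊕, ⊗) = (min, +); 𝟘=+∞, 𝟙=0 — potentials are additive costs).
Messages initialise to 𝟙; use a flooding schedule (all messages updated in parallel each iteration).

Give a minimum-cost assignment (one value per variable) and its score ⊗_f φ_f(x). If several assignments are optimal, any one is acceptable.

init: all messages = 𝟙 over 2 values
r1 m[φ0→sun] = [6, 3]
r1 m[φ0→slip] = [3, 3]
r1 m[φ1→sun] = [1, 6]
r1 m[φ1→wind] = [3, 1]
r1 m[φ1→fog] = [1, 2]
r1 m[φ2→cld] = [0, 3]
r1 m[φ2→slip] = [0, 8]
r1 m[φ3→cld] = [1, 2]
r1 m[φ4→wind] = [8, 0]
r1 m[φ5→slip] = [5, 6]
r1 m[φ6→wind] = [5, 2]
r1 m[φ7→slip] = [9, 7]
r1 m[sun→φ0] = [0, 0]
r1 m[sun→φ1] = [0, 0]
r1 m[wind→φ1] = [0, 0]
r1 m[wind→φ4] = [0, 0]
r1 m[wind→φ6] = [0, 0]
r1 m[fog→φ1] = [0, 0]
r1 m[cld→φ2] = [0, 0]
r1 m[cld→φ3] = [0, 0]
r1 m[slip→φ0] = [0, 0]
r1 m[slip→φ2] = [0, 0]
r1 m[slip→φ5] = [0, 0]
r1 m[slip→φ7] = [0, 0]
r2 m[φ0→sun] = [6, 3]
r2 m[φ0→slip] = [3, 3]
r2 m[φ1→sun] = [1, 6]
r2 m[φ1→wind] = [3, 1]
r2 m[φ1→fog] = [1, 2]
r2 m[φ2→cld] = [0, 3]
r2 m[φ2→slip] = [0, 8]
r2 m[φ3→cld] = [1, 2]
r2 m[φ4→wind] = [8, 0]
r2 m[φ5→slip] = [5, 6]
r2 m[φ6→wind] = [5, 2]
r2 m[φ7→slip] = [9, 7]
r2 m[sun→φ0] = [1, 6]
r2 m[sun→φ1] = [6, 3]
r2 m[wind→φ1] = [13, 2]
r2 m[wind→φ4] = [8, 3]
r2 m[wind→φ6] = [11, 1]
r2 m[fog→φ1] = [0, 0]
r2 m[cld→φ2] = [1, 2]
r2 m[cld→φ3] = [0, 3]
r2 m[slip→φ0] = [14, 21]
r2 m[slip→φ2] = [17, 16]
r2 m[slip→φ5] = [12, 18]
r2 m[slip→φ7] = [8, 17]
r3 m[φ0→sun] = [20, 17]
r3 m[φ0→slip] = [7, 9]
r3 m[φ1→sun] = [3, 9]
r3 m[φ1→wind] = [9, 7]
r3 m[φ1→fog] = [9, 10]
r3 m[φ2→cld] = [17, 20]
r3 m[φ2→slip] = [1, 9]
r3 m[φ3→cld] = [1, 2]
r3 m[φ4→wind] = [8, 0]
r3 m[φ5→slip] = [5, 6]
r3 m[φ6→wind] = [5, 2]
r3 m[φ7→slip] = [9, 7]
r3 m[sun→φ0] = [1, 6]
r3 m[sun→φ1] = [6, 3]
r3 m[wind→φ1] = [13, 2]
r3 m[wind→φ4] = [8, 3]
r3 m[wind→φ6] = [11, 1]
r3 m[fog→φ1] = [0, 0]
r3 m[cld→φ2] = [1, 2]
r3 m[cld→φ3] = [0, 3]
r3 m[slip→φ0] = [14, 21]
r3 m[slip→φ2] = [17, 16]
r3 m[slip→φ5] = [12, 18]
r3 m[slip→φ7] = [8, 17]
r4 m[φ0→sun] = [20, 17]
r4 m[φ0→slip] = [7, 9]
r4 m[φ1→sun] = [3, 9]
r4 m[φ1→wind] = [9, 7]
r4 m[φ1→fog] = [9, 10]
r4 m[φ2→cld] = [17, 20]
r4 m[φ2→slip] = [1, 9]
r4 m[φ3→cld] = [1, 2]
r4 m[φ4→wind] = [8, 0]
r4 m[φ5→slip] = [5, 6]
r4 m[φ6→wind] = [5, 2]
r4 m[φ7→slip] = [9, 7]
r4 m[sun→φ0] = [3, 9]
r4 m[sun→φ1] = [20, 17]
r4 m[wind→φ1] = [13, 2]
r4 m[wind→φ4] = [14, 9]
r4 m[wind→φ6] = [17, 7]
r4 m[fog→φ1] = [0, 0]
r4 m[cld→φ2] = [1, 2]
r4 m[cld→φ3] = [17, 20]
r4 m[slip→φ0] = [15, 22]
r4 m[slip→φ2] = [21, 22]
r4 m[slip→φ5] = [17, 25]
r4 m[slip→φ7] = [13, 24]
r5 m[φ0→sun] = [21, 18]
r5 m[φ0→slip] = [9, 11]
r5 m[φ1→sun] = [3, 9]
r5 m[φ1→wind] = [23, 21]
r5 m[φ1→fog] = [23, 24]
r5 m[φ2→cld] = [21, 24]
r5 m[φ2→slip] = [1, 9]
r5 m[φ3→cld] = [1, 2]
r5 m[φ4→wind] = [8, 0]
r5 m[φ5→slip] = [5, 6]
r5 m[φ6→wind] = [5, 2]
r5 m[φ7→slip] = [9, 7]
r5 m[sun→φ0] = [3, 9]
r5 m[sun→φ1] = [20, 17]
r5 m[wind→φ1] = [13, 2]
r5 m[wind→φ4] = [14, 9]
r5 m[wind→φ6] = [17, 7]
r5 m[fog→φ1] = [0, 0]
r5 m[cld→φ2] = [1, 2]
r5 m[cld→φ3] = [17, 20]
r5 m[slip→φ0] = [15, 22]
r5 m[slip→φ2] = [21, 22]
r5 m[slip→φ5] = [17, 25]
r5 m[slip→φ7] = [13, 24]
r6 m[φ0→sun] = [21, 18]
r6 m[φ0→slip] = [9, 11]
r6 m[φ1→sun] = [3, 9]
r6 m[φ1→wind] = [23, 21]
r6 m[φ1→fog] = [23, 24]
r6 m[φ2→cld] = [21, 24]
r6 m[φ2→slip] = [1, 9]
r6 m[φ3→cld] = [1, 2]
r6 m[φ4→wind] = [8, 0]
r6 m[φ5→slip] = [5, 6]
r6 m[φ6→wind] = [5, 2]
r6 m[φ7→slip] = [9, 7]
r6 m[sun→φ0] = [3, 9]
r6 m[sun→φ1] = [21, 18]
r6 m[wind→φ1] = [13, 2]
r6 m[wind→φ4] = [28, 23]
r6 m[wind→φ6] = [31, 21]
r6 m[fog→φ1] = [0, 0]
r6 m[cld→φ2] = [1, 2]
r6 m[cld→φ3] = [21, 24]
r6 m[slip→φ0] = [15, 22]
r6 m[slip→φ2] = [23, 24]
r6 m[slip→φ5] = [19, 27]
r6 m[slip→φ7] = [15, 26]
r7 m[φ0→sun] = [21, 18]
r7 m[φ0→slip] = [9, 11]
r7 m[φ1→sun] = [3, 9]
r7 m[φ1→wind] = [24, 22]
r7 m[φ1→fog] = [24, 25]
r7 m[φ2→cld] = [23, 26]
r7 m[φ2→slip] = [1, 9]
r7 m[φ3→cld] = [1, 2]
r7 m[φ4→wind] = [8, 0]
r7 m[φ5→slip] = [5, 6]
r7 m[φ6→wind] = [5, 2]
r7 m[φ7→slip] = [9, 7]
r7 m[sun→φ0] = [3, 9]
r7 m[sun→φ1] = [21, 18]
r7 m[wind→φ1] = [13, 2]
r7 m[wind→φ4] = [28, 23]
r7 m[wind→φ6] = [31, 21]
r7 m[fog→φ1] = [0, 0]
r7 m[cld→φ2] = [1, 2]
r7 m[cld→φ3] = [21, 24]
r7 m[slip→φ0] = [15, 22]
r7 m[slip→φ2] = [23, 24]
r7 m[slip→φ5] = [19, 27]
r7 m[slip→φ7] = [15, 26]
r8 m[φ0→sun] = [21, 18]
r8 m[φ0→slip] = [9, 11]
r8 m[φ1→sun] = [3, 9]
r8 m[φ1→wind] = [24, 22]
r8 m[φ1→fog] = [24, 25]
r8 m[φ2→cld] = [23, 26]
r8 m[φ2→slip] = [1, 9]
r8 m[φ3→cld] = [1, 2]
r8 m[φ4→wind] = [8, 0]
r8 m[φ5→slip] = [5, 6]
r8 m[φ6→wind] = [5, 2]
r8 m[φ7→slip] = [9, 7]
r8 m[sun→φ0] = [3, 9]
r8 m[sun→φ1] = [21, 18]
r8 m[wind→φ1] = [13, 2]
r8 m[wind→φ4] = [29, 24]
r8 m[wind→φ6] = [32, 22]
r8 m[fog→φ1] = [0, 0]
r8 m[cld→φ2] = [1, 2]
r8 m[cld→φ3] = [23, 26]
r8 m[slip→φ0] = [15, 22]
r8 m[slip→φ2] = [23, 24]
r8 m[slip→φ5] = [19, 27]
r8 m[slip→φ7] = [15, 26]
r9 m[φ0→sun] = [21, 18]
r9 m[φ0→slip] = [9, 11]
r9 m[φ1→sun] = [3, 9]
r9 m[φ1→wind] = [24, 22]
r9 m[φ1→fog] = [24, 25]
r9 m[φ2→cld] = [23, 26]
r9 m[φ2→slip] = [1, 9]
r9 m[φ3→cld] = [1, 2]
r9 m[φ4→wind] = [8, 0]
r9 m[φ5→slip] = [5, 6]
r9 m[φ6→wind] = [5, 2]
r9 m[φ7→slip] = [9, 7]
r9 m[sun→φ0] = [3, 9]
r9 m[sun→φ1] = [21, 18]
r9 m[wind→φ1] = [13, 2]
r9 m[wind→φ4] = [29, 24]
r9 m[wind→φ6] = [32, 22]
r9 m[fog→φ1] = [0, 0]
r9 m[cld→φ2] = [1, 2]
r9 m[cld→φ3] = [23, 26]
r9 m[slip→φ0] = [15, 22]
r9 m[slip→φ2] = [23, 24]
r9 m[slip→φ5] = [19, 27]
r9 m[slip→φ7] = [15, 26]
fixed point reached at round 9
traceback from sun: (sun=0, wind=1, fog=0, cld=0, slip=0), score=24

assignment: (sun=0, wind=1, fog=0, cld=0, slip=0); score = 24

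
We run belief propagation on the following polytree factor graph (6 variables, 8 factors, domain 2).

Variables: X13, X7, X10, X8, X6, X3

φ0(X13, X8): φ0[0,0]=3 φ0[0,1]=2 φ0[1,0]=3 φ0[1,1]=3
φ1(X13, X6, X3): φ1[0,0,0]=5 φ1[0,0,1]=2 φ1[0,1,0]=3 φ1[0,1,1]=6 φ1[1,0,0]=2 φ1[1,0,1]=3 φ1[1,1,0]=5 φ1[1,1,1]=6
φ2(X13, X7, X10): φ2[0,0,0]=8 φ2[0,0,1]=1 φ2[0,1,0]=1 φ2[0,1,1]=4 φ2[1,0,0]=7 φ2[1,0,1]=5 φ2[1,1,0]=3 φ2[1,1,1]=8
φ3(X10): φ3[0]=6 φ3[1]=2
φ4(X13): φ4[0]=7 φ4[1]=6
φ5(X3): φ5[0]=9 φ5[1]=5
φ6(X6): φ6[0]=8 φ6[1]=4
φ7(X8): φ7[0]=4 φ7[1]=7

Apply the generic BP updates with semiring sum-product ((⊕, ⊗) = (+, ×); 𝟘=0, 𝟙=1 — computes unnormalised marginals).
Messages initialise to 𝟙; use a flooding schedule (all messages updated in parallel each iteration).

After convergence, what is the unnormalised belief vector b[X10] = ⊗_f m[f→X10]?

b[X10] = [13265424, 4119232]

init: all messages = 𝟙 over 2 values
r1 m[φ0→X13] = [5, 6]
r1 m[φ0→X8] = [6, 5]
r1 m[φ1→X13] = [16, 16]
r1 m[φ1→X6] = [12, 20]
r1 m[φ1→X3] = [15, 17]
r1 m[φ2→X13] = [14, 23]
r1 m[φ2→X7] = [21, 16]
r1 m[φ2→X10] = [19, 18]
r1 m[φ3→X10] = [6, 2]
r1 m[φ4→X13] = [7, 6]
r1 m[φ5→X3] = [9, 5]
r1 m[φ6→X6] = [8, 4]
r1 m[φ7→X8] = [4, 7]
r1 m[X13→φ0] = [1, 1]
r1 m[X13→φ1] = [1, 1]
r1 m[X13→φ2] = [1, 1]
r1 m[X13→φ4] = [1, 1]
r1 m[X7→φ2] = [1, 1]
r1 m[X10→φ2] = [1, 1]
r1 m[X10→φ3] = [1, 1]
r1 m[X8→φ0] = [1, 1]
r1 m[X8→φ7] = [1, 1]
r1 m[X6→φ1] = [1, 1]
r1 m[X6→φ6] = [1, 1]
r1 m[X3→φ1] = [1, 1]
r1 m[X3→φ5] = [1, 1]
r2 m[φ0→X13] = [5, 6]
r2 m[φ0→X8] = [6, 5]
r2 m[φ1→X13] = [16, 16]
r2 m[φ1→X6] = [12, 20]
r2 m[φ1→X3] = [15, 17]
r2 m[φ2→X13] = [14, 23]
r2 m[φ2→X7] = [21, 16]
r2 m[φ2→X10] = [19, 18]
r2 m[φ3→X10] = [6, 2]
r2 m[φ4→X13] = [7, 6]
r2 m[φ5→X3] = [9, 5]
r2 m[φ6→X6] = [8, 4]
r2 m[φ7→X8] = [4, 7]
r2 m[X13→φ0] = [1568, 2208]
r2 m[X13→φ1] = [490, 828]
r2 m[X13→φ2] = [560, 576]
r2 m[X13→φ4] = [1120, 2208]
r2 m[X7→φ2] = [1, 1]
r2 m[X10→φ2] = [6, 2]
r2 m[X10→φ3] = [19, 18]
r2 m[X8→φ0] = [4, 7]
r2 m[X8→φ7] = [6, 5]
r2 m[X6→φ1] = [8, 4]
r2 m[X6→φ6] = [12, 20]
r2 m[X3→φ1] = [9, 5]
r2 m[X3→φ5] = [15, 17]
r3 m[φ0→X13] = [26, 33]
r3 m[φ0→X8] = [11328, 9760]
r3 m[φ1→X13] = [668, 564]
r3 m[φ1→X6] = [54274, 90030]
r3 m[φ1→X3] = [55288, 59344]
r3 m[φ2→X13] = [64, 86]
r3 m[φ2→X7] = [57952, 27424]
r3 m[φ2→X10] = [10800, 10288]
r3 m[φ3→X10] = [6, 2]
r3 m[φ4→X13] = [7, 6]
r3 m[φ5→X3] = [9, 5]
r3 m[φ6→X6] = [8, 4]
r3 m[φ7→X8] = [4, 7]
r3 m[X13→φ0] = [1568, 2208]
r3 m[X13→φ1] = [490, 828]
r3 m[X13→φ2] = [560, 576]
r3 m[X13→φ4] = [1120, 2208]
r3 m[X7→φ2] = [1, 1]
r3 m[X10→φ2] = [6, 2]
r3 m[X10→φ3] = [19, 18]
r3 m[X8→φ0] = [4, 7]
r3 m[X8→φ7] = [6, 5]
r3 m[X6→φ1] = [8, 4]
r3 m[X6→φ6] = [12, 20]
r3 m[X3→φ1] = [9, 5]
r3 m[X3→φ5] = [15, 17]
r4 m[φ0→X13] = [26, 33]
r4 m[φ0→X8] = [11328, 9760]
r4 m[φ1→X13] = [668, 564]
r4 m[φ1→X6] = [54274, 90030]
r4 m[φ1→X3] = [55288, 59344]
r4 m[φ2→X13] = [64, 86]
r4 m[φ2→X7] = [57952, 27424]
r4 m[φ2→X10] = [10800, 10288]
r4 m[φ3→X10] = [6, 2]
r4 m[φ4→X13] = [7, 6]
r4 m[φ5→X3] = [9, 5]
r4 m[φ6→X6] = [8, 4]
r4 m[φ7→X8] = [4, 7]
r4 m[X13→φ0] = [299264, 291024]
r4 m[X13→φ1] = [11648, 17028]
r4 m[X13→φ2] = [121576, 111672]
r4 m[X13→φ4] = [1111552, 1600632]
r4 m[X7→φ2] = [1, 1]
r4 m[X10→φ2] = [6, 2]
r4 m[X10→φ3] = [10800, 10288]
r4 m[X8→φ0] = [4, 7]
r4 m[X8→φ7] = [11328, 9760]
r4 m[X6→φ1] = [8, 4]
r4 m[X6→φ6] = [54274, 90030]
r4 m[X3→φ1] = [9, 5]
r4 m[X3→φ5] = [55288, 59344]
r5 m[φ0→X13] = [26, 33]
r5 m[φ0→X8] = [1770864, 1471600]
r5 m[φ1→X13] = [668, 564]
r5 m[φ1→X6] = [1202564, 1941036]
r5 m[φ1→X3] = [1218704, 1283264]
r5 m[φ2→X13] = [64, 86]
r5 m[φ2→X7] = [11885744, 5498912]
r5 m[φ2→X10] = [2210904, 2059616]
r5 m[φ3→X10] = [6, 2]
r5 m[φ4→X13] = [7, 6]
r5 m[φ5→X3] = [9, 5]
r5 m[φ6→X6] = [8, 4]
r5 m[φ7→X8] = [4, 7]
r5 m[X13→φ0] = [299264, 291024]
r5 m[X13→φ1] = [11648, 17028]
r5 m[X13→φ2] = [121576, 111672]
r5 m[X13→φ4] = [1111552, 1600632]
r5 m[X7→φ2] = [1, 1]
r5 m[X10→φ2] = [6, 2]
r5 m[X10→φ3] = [10800, 10288]
r5 m[X8→φ0] = [4, 7]
r5 m[X8→φ7] = [11328, 9760]
r5 m[X6→φ1] = [8, 4]
r5 m[X6→φ6] = [54274, 90030]
r5 m[X3→φ1] = [9, 5]
r5 m[X3→φ5] = [55288, 59344]
r6 m[φ0→X13] = [26, 33]
r6 m[φ0→X8] = [1770864, 1471600]
r6 m[φ1→X13] = [668, 564]
r6 m[φ1→X6] = [1202564, 1941036]
r6 m[φ1→X3] = [1218704, 1283264]
r6 m[φ2→X13] = [64, 86]
r6 m[φ2→X7] = [11885744, 5498912]
r6 m[φ2→X10] = [2210904, 2059616]
r6 m[φ3→X10] = [6, 2]
r6 m[φ4→X13] = [7, 6]
r6 m[φ5→X3] = [9, 5]
r6 m[φ6→X6] = [8, 4]
r6 m[φ7→X8] = [4, 7]
r6 m[X13→φ0] = [299264, 291024]
r6 m[X13→φ1] = [11648, 17028]
r6 m[X13→φ2] = [121576, 111672]
r6 m[X13→φ4] = [1111552, 1600632]
r6 m[X7→φ2] = [1, 1]
r6 m[X10→φ2] = [6, 2]
r6 m[X10→φ3] = [2210904, 2059616]
r6 m[X8→φ0] = [4, 7]
r6 m[X8→φ7] = [1770864, 1471600]
r6 m[X6→φ1] = [8, 4]
r6 m[X6→φ6] = [1202564, 1941036]
r6 m[X3→φ1] = [9, 5]
r6 m[X3→φ5] = [1218704, 1283264]
r7 m[φ0→X13] = [26, 33]
r7 m[φ0→X8] = [1770864, 1471600]
r7 m[φ1→X13] = [668, 564]
r7 m[φ1→X6] = [1202564, 1941036]
r7 m[φ1→X3] = [1218704, 1283264]
r7 m[φ2→X13] = [64, 86]
r7 m[φ2→X7] = [11885744, 5498912]
r7 m[φ2→X10] = [2210904, 2059616]
r7 m[φ3→X10] = [6, 2]
r7 m[φ4→X13] = [7, 6]
r7 m[φ5→X3] = [9, 5]
r7 m[φ6→X6] = [8, 4]
r7 m[φ7→X8] = [4, 7]
r7 m[X13→φ0] = [299264, 291024]
r7 m[X13→φ1] = [11648, 17028]
r7 m[X13→φ2] = [121576, 111672]
r7 m[X13→φ4] = [1111552, 1600632]
r7 m[X7→φ2] = [1, 1]
r7 m[X10→φ2] = [6, 2]
r7 m[X10→φ3] = [2210904, 2059616]
r7 m[X8→φ0] = [4, 7]
r7 m[X8→φ7] = [1770864, 1471600]
r7 m[X6→φ1] = [8, 4]
r7 m[X6→φ6] = [1202564, 1941036]
r7 m[X3→φ1] = [9, 5]
r7 m[X3→φ5] = [1218704, 1283264]
fixed point reached at round 7
b[X10] = ⊗ incoming = [13265424, 4119232]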